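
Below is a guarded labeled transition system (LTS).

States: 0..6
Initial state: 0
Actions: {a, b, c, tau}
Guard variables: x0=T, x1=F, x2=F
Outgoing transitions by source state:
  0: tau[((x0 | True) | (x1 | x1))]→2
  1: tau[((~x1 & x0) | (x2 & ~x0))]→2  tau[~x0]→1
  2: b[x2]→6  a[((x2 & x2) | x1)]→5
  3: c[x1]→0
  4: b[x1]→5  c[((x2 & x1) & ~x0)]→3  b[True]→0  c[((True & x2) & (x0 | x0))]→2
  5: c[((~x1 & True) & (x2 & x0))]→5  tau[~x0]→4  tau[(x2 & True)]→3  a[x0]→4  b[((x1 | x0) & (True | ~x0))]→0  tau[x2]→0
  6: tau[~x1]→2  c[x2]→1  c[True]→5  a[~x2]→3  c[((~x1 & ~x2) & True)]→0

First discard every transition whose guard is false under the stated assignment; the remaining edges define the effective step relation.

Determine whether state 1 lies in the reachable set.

Answer: UNREACHABLE

Working:
After dropping false guards: 9 live edges.
L0 = {0}
L1 = {2}  total {0,2}
Reachable = {0,2}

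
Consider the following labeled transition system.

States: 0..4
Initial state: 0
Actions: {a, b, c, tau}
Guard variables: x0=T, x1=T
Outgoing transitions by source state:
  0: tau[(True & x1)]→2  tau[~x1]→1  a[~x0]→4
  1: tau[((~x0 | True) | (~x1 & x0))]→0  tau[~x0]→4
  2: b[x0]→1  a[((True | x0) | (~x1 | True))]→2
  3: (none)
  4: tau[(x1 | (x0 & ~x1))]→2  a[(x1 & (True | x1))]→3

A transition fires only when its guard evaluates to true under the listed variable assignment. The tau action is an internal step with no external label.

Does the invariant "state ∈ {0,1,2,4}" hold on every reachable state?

Safe = {0,1,2,4}
R = {0,1,2}
  0: ok
  1: ok
  2: ok

Answer: INVARIANT HOLDS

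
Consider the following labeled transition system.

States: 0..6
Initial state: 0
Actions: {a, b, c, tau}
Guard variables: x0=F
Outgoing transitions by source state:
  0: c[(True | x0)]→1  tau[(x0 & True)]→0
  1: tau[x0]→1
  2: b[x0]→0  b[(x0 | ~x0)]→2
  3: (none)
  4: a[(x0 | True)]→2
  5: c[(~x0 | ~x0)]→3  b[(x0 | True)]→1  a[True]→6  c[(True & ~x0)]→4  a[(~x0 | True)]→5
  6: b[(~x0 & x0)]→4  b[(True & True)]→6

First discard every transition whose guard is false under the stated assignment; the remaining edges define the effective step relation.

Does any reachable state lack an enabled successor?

R = {0,1}
  0: c→1  [1 exit(s)]
  1: ∅  [STUCK]
trace reaching 1: c

Answer: DEADLOCK at state 1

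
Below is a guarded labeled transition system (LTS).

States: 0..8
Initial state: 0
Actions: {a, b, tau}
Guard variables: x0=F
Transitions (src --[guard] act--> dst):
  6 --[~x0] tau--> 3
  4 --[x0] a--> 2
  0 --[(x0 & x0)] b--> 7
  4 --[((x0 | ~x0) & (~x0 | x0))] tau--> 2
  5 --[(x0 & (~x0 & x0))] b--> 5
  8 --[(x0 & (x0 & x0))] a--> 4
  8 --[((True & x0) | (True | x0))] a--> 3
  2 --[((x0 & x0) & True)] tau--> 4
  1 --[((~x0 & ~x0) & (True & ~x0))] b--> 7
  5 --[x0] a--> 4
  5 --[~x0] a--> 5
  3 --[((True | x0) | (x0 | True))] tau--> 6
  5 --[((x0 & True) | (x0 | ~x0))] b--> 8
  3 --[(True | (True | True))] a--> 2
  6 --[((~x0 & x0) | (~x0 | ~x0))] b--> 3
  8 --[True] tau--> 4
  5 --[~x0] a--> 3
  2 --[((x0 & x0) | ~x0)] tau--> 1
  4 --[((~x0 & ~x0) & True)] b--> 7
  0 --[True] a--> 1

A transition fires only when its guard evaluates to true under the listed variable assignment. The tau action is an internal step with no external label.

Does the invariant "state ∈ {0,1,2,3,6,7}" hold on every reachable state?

Answer: INVARIANT HOLDS

Working:
Safe = {0,1,2,3,6,7}
Reachable = {0,1,7}
  0: ok
  1: ok
  7: ok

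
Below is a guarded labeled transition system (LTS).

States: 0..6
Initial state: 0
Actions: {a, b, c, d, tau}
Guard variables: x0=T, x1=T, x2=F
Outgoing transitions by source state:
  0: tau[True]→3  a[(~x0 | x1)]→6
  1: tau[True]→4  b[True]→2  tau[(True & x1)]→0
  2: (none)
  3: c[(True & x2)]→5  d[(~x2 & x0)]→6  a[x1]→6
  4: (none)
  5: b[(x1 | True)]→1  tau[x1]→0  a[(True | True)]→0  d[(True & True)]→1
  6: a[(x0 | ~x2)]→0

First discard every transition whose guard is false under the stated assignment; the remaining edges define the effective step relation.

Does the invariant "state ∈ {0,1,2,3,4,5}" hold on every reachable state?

Answer: INVARIANT VIOLATED at state 6

Trace:
Allowed set {0,1,2,3,4,5}
R = {0,3,6}
  0: ok
  3: ok
  6: ✗ unsafe
witness against invariant: a → 6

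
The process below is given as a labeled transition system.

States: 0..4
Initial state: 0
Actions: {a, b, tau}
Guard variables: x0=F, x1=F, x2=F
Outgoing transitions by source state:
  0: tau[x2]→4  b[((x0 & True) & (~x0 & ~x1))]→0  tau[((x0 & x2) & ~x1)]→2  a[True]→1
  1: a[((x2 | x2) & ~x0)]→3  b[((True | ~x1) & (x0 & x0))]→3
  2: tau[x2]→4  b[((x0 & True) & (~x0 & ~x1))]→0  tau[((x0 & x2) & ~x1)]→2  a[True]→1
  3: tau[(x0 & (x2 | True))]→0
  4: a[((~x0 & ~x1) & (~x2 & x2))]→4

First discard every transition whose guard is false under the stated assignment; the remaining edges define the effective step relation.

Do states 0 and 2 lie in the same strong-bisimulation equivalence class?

Answer: BISIMILAR

Analysis:
Compute ~ classes (split until stable):
  round 0: {{0,1,2,3,4}}
  round 1: {{0,2},{1,3,4}}
Fixed point at round 2; 2 class(es).
class of 0: {0,2}; class of 2: {0,2}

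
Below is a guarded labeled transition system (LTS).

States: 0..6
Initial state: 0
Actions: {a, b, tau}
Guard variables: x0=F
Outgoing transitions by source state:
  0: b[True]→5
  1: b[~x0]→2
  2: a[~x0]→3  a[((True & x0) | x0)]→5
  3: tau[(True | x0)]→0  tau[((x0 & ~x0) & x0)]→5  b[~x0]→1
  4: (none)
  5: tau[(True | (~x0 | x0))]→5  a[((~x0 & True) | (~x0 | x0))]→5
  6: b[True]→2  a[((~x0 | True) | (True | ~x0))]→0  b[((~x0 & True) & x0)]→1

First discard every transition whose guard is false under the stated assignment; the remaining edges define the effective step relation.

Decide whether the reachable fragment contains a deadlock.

Answer: DEADLOCK-FREE

Working:
Reach set: {0,5}
  0: b→5  [1 exit(s)]
  5: a→5  tau→5  [2 exit(s)]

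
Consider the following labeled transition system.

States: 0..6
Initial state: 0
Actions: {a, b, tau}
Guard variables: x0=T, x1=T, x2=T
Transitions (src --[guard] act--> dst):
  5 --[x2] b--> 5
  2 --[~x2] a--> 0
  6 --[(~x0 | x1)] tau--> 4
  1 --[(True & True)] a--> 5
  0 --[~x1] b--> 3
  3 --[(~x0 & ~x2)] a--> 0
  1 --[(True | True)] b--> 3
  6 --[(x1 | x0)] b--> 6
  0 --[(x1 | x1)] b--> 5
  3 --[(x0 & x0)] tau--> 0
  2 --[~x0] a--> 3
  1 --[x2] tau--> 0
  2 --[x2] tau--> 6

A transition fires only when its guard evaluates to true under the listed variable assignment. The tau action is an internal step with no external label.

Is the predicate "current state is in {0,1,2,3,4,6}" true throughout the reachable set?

Safe = {0,1,2,3,4,6}
R = {0,5}
  0: safe
  5: ✗ unsafe
witness against invariant: b → 5

Answer: INVARIANT VIOLATED at state 5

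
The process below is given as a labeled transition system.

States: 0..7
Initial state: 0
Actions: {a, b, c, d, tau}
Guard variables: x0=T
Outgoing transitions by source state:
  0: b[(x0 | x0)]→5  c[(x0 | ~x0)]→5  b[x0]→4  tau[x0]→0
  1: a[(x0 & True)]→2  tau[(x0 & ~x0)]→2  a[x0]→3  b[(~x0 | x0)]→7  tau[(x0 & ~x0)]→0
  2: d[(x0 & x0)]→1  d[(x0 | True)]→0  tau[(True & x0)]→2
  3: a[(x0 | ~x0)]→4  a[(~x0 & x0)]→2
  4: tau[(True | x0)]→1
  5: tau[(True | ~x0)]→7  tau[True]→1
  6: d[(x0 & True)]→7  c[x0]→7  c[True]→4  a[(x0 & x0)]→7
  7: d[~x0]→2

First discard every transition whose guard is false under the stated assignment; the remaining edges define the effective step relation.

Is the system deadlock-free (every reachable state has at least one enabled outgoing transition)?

R = {0,1,2,3,4,5,7}
  0: b→4  b→5  c→5  tau→0  [4 exit(s)]
  1: a→2  a→3  b→7  [3 exit(s)]
  2: d→0  d→1  tau→2  [3 exit(s)]
  3: a→4  [1 exit(s)]
  4: tau→1  [1 exit(s)]
  5: tau→1  tau→7  [2 exit(s)]
  7: ∅  [STUCK]
witness 7: b·tau

Answer: DEADLOCK at state 7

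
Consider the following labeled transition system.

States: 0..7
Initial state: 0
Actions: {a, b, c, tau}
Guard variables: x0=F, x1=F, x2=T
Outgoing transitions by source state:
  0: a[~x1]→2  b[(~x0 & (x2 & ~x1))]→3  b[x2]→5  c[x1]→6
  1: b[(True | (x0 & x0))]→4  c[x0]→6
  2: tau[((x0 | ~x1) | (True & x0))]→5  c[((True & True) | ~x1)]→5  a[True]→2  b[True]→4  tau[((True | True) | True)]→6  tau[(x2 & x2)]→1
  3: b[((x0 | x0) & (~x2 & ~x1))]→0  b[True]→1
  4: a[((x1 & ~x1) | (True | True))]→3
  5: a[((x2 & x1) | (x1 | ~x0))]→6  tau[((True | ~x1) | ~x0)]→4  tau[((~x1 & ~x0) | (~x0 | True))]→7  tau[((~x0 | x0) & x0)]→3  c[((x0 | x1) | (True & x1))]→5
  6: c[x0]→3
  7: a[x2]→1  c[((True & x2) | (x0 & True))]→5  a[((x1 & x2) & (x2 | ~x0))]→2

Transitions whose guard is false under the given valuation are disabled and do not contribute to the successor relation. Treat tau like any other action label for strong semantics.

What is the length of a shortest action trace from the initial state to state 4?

Layered search for 4:
  depth 0: {0}
  depth 1: {2,3,5}
  depth 2: {1,4,6,7}
first hit 4 at d=2 via a·b

Answer: 2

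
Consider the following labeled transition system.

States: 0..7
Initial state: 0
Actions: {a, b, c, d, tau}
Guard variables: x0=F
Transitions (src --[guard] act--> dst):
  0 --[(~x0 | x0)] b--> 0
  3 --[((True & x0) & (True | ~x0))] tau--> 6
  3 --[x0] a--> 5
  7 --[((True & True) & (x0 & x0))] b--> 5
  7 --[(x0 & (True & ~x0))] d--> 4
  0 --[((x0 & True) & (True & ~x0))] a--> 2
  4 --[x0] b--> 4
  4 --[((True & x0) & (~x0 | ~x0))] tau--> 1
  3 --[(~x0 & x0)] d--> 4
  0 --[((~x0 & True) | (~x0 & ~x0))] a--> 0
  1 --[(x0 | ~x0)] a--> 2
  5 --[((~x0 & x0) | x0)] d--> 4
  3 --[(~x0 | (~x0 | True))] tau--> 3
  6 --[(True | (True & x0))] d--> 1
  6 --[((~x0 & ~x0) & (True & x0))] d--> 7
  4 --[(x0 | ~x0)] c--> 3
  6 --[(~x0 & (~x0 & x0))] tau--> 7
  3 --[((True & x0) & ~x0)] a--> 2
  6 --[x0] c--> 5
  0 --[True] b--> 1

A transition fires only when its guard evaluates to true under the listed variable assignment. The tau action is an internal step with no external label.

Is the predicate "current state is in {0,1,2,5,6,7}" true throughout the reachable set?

Allowed set {0,1,2,5,6,7}
Reach set: {0,1,2}
  0: safe
  1: safe
  2: safe

Answer: INVARIANT HOLDS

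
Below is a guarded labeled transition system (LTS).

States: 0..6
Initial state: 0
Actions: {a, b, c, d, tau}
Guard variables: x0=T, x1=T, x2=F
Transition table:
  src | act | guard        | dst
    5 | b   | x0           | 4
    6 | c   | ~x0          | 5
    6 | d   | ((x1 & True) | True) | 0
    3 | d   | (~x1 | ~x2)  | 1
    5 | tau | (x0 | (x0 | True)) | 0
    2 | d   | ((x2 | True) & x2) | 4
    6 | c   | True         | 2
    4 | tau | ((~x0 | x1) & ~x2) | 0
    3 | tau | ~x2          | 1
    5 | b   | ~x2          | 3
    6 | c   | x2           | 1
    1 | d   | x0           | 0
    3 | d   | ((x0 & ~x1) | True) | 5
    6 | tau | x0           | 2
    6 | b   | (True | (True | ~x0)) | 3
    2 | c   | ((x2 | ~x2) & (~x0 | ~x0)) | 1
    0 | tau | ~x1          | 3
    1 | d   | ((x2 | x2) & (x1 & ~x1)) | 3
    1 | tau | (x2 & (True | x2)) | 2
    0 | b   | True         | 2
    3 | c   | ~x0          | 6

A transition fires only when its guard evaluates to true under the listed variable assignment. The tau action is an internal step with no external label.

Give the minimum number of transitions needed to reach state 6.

Layered search for 6:
  L0 = {0}
  L1 = {2}
6 never appears.

Answer: UNREACHABLE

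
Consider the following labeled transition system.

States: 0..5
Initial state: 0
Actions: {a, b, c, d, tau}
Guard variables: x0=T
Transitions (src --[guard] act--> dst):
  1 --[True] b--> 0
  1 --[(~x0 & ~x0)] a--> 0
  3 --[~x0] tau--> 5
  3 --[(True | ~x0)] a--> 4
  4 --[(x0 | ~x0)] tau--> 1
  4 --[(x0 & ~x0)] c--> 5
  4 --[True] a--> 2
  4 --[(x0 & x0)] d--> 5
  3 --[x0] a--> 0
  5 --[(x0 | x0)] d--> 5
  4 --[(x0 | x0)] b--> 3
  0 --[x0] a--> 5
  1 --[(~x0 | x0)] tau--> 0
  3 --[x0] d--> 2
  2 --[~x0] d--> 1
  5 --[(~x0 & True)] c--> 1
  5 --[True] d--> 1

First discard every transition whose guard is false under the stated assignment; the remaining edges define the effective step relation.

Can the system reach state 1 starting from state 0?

After dropping false guards: 12 live edges.
Layer 0: {0}
Layer 1: {5}  cumulative {0,5}
Layer 2: {1}  cumulative {0,1,5}
Reach set: {0,1,5}
Path to 1: a·d

Answer: REACHABLE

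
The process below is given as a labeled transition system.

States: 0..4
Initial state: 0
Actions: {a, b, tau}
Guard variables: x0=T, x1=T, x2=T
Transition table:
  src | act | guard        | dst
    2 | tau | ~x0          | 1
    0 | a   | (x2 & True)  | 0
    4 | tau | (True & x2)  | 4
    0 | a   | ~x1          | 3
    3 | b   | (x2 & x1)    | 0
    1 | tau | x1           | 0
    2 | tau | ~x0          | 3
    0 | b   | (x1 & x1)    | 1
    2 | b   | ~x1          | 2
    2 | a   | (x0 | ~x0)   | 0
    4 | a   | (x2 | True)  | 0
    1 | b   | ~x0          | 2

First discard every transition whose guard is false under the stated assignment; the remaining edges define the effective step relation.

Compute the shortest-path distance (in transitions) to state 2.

Layered search for 2:
  Layer 0: {0}
  Layer 1: {1}
2 never appears.

Answer: UNREACHABLE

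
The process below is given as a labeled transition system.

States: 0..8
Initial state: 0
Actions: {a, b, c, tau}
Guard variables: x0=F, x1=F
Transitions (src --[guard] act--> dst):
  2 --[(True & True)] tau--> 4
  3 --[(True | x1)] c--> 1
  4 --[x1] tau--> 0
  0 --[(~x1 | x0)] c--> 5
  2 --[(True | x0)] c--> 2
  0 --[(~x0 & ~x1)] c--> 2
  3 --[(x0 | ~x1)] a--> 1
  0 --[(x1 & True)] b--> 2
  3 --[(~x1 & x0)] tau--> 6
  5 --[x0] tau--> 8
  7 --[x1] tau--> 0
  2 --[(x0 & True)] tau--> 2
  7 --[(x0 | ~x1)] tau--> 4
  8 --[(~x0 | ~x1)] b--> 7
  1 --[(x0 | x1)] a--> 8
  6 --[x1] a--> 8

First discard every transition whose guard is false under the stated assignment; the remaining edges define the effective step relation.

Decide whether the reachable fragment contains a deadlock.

Reach set: {0,2,4,5}
  0: c→2  c→5  [2 exit(s)]
  2: c→2  tau→4  [2 exit(s)]
  4: ∅  [deadlock]
  5: ∅  [deadlock]
trace reaching 4: c·tau

Answer: DEADLOCK at state 4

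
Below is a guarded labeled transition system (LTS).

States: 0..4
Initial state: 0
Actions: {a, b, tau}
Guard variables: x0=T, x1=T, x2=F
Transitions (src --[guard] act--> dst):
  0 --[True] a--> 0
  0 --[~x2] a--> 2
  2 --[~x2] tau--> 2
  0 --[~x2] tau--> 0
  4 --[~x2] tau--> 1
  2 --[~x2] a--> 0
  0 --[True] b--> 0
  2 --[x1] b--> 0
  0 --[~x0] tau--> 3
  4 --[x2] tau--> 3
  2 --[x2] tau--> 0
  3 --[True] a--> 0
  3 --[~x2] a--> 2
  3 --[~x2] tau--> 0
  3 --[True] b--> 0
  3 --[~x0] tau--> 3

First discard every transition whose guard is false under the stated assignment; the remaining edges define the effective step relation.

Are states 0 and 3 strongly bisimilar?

Bisimulation quotient by refinement:
  round 0: {{0,1,2,3,4}}
  round 1: {{0,2,3},{1},{4}}
Fixed point at round 2; 3 class(es).
[0]={0,2,3}  [3]={0,2,3}

Answer: BISIMILAR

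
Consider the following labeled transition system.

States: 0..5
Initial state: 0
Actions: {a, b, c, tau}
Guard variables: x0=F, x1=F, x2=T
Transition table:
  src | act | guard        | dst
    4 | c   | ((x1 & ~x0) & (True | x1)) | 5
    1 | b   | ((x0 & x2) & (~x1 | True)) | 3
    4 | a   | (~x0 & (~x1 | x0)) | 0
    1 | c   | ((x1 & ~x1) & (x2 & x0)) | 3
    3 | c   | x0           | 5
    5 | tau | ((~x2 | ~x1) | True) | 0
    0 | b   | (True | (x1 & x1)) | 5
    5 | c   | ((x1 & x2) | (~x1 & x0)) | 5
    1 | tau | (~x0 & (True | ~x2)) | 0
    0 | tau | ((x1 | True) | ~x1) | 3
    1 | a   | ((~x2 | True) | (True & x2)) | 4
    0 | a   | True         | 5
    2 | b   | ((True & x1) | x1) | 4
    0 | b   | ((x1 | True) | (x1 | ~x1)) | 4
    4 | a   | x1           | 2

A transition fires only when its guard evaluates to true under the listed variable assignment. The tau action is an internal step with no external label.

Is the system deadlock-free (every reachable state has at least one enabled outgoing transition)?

R = {0,3,4,5}
  0: a→5  b→4  b→5  tau→3  [4 out]
  3: ∅  [deadlock]
  4: a→0  [1 out]
  5: tau→0  [1 out]
witness 3: tau

Answer: DEADLOCK at state 3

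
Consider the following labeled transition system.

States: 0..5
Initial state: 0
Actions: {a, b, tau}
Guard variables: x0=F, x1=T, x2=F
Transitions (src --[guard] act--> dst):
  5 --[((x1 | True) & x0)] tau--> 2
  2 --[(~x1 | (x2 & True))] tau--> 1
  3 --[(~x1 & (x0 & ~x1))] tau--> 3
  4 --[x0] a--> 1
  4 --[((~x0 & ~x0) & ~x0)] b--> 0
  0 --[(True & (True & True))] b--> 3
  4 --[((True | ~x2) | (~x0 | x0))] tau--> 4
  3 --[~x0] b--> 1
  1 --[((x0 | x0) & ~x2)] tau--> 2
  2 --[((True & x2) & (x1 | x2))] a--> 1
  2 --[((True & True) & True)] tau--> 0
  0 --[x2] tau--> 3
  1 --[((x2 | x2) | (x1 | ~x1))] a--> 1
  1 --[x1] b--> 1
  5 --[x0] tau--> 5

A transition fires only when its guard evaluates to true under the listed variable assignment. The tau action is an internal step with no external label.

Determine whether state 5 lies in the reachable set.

Answer: UNREACHABLE

Analysis:
7 transition(s) survive guard evaluation.
L0 = {0}
L1 = {3}  cumulative {0,3}
L2 = {1}  cumulative {0,1,3}
Reachable = {0,1,3}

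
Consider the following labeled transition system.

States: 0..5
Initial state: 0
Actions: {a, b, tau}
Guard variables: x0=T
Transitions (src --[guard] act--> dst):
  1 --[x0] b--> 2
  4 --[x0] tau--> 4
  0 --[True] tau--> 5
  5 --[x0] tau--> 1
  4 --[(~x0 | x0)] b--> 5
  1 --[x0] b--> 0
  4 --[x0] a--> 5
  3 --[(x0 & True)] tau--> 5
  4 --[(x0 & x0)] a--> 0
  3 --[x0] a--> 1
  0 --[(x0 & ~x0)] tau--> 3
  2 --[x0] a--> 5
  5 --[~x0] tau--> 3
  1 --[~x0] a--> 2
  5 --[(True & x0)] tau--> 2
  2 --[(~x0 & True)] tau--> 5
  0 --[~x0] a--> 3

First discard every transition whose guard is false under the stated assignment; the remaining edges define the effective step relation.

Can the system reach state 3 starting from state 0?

Answer: UNREACHABLE

Working:
Guard filter leaves 12 enabled edge(s).
Layer 0: {0}
Layer 1: {5}  cumulative {0,5}
Layer 2: {1,2}  cumulative {0,1,2,5}
Reachable = {0,1,2,5}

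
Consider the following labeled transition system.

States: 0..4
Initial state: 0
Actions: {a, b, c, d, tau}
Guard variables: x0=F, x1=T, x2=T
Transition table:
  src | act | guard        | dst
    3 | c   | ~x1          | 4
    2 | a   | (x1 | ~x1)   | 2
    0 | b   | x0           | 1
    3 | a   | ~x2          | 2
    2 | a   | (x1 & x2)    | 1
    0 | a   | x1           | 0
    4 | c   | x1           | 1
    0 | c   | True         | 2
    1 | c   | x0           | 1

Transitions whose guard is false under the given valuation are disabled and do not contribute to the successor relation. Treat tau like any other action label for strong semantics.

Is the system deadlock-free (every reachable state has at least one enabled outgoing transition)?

R = {0,1,2}
  0: a→0  c→2  [2 exit(s)]
  1: ∅  [STUCK]
  2: a→1  a→2  [2 exit(s)]
trace reaching 1: c·a

Answer: DEADLOCK at state 1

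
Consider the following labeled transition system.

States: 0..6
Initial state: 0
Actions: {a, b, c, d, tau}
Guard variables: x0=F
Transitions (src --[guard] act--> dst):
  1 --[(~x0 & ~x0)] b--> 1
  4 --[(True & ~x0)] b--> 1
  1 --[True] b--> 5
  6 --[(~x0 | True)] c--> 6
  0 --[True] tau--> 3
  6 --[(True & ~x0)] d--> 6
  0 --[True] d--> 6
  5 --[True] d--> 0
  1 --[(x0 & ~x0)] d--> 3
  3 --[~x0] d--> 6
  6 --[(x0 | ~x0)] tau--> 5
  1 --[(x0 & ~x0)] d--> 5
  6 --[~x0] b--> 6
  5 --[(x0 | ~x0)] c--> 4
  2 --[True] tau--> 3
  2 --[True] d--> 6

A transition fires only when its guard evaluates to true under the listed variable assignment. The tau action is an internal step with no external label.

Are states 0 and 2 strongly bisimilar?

Answer: BISIMILAR

Working:
Refine partition for ~:
  P[0] = {{0,1,2,3,4,5,6}}
  P[1] = {{0,2},{1,4},{3},{5},{6}}
  P[2] = {{0,2},{1},{3},{4},{5},{6}}
Fixed point at round 3; 6 class(es).
[0]={0,2}  [2]={0,2}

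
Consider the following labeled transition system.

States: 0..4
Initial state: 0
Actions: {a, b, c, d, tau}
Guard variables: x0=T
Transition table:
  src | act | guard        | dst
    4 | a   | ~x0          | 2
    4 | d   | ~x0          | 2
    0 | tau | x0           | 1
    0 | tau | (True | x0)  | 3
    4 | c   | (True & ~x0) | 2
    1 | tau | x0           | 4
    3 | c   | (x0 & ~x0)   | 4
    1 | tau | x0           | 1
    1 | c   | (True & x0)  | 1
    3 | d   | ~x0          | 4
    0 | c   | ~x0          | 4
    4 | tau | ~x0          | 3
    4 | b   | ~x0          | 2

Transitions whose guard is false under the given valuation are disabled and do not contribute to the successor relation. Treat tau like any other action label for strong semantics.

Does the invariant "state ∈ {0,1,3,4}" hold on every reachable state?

Answer: INVARIANT HOLDS

Trace:
Inv-set: {0,1,3,4}
Reachable = {0,1,3,4}
  0: ok
  1: ok
  3: ok
  4: ok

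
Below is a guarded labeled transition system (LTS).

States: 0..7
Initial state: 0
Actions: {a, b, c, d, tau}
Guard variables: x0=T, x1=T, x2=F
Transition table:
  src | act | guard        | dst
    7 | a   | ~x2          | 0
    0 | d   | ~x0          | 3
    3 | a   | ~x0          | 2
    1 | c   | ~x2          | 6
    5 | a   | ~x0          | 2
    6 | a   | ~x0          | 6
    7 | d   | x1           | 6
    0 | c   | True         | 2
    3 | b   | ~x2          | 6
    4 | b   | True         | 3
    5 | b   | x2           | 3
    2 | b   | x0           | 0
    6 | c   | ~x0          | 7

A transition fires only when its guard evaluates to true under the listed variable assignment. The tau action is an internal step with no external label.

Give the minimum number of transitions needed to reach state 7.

Breadth-first toward 7:
  depth 0: {0}
  depth 1: {2}
7 never appears.

Answer: UNREACHABLE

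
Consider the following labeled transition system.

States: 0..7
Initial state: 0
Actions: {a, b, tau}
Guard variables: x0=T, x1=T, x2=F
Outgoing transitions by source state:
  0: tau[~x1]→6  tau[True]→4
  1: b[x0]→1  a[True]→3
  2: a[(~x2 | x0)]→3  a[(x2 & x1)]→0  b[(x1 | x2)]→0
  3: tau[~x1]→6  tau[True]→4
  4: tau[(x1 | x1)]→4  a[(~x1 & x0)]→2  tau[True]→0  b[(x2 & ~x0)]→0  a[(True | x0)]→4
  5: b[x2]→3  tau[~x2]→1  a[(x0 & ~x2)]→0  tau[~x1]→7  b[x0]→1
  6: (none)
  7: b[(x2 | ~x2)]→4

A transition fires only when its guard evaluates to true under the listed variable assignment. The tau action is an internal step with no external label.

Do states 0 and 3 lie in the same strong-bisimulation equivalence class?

Bisimulation quotient by refinement:
  π0 = {{0,1,2,3,4,5,6,7}}
  π1 = {{0,3},{1,2},{4},{5},{6},{7}}
  π2 = {{0,3},{1},{2},{4},{5},{6},{7}}
7 equivalence class(es) (converged in 3)
[0]={0,3}  [3]={0,3}

Answer: BISIMILAR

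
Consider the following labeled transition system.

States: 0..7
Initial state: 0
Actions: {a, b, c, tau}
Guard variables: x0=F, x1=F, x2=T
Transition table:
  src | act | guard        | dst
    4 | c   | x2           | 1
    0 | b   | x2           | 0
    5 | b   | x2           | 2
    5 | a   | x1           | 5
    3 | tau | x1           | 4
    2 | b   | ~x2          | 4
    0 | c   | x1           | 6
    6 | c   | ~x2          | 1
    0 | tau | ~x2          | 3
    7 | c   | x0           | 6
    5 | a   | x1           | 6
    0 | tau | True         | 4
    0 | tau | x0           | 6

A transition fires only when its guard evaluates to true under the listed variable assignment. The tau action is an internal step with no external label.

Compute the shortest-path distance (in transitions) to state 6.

Layered search for 6:
  L0 = {0}
  L1 = {4}
  L2 = {1}
6 never appears.

Answer: UNREACHABLE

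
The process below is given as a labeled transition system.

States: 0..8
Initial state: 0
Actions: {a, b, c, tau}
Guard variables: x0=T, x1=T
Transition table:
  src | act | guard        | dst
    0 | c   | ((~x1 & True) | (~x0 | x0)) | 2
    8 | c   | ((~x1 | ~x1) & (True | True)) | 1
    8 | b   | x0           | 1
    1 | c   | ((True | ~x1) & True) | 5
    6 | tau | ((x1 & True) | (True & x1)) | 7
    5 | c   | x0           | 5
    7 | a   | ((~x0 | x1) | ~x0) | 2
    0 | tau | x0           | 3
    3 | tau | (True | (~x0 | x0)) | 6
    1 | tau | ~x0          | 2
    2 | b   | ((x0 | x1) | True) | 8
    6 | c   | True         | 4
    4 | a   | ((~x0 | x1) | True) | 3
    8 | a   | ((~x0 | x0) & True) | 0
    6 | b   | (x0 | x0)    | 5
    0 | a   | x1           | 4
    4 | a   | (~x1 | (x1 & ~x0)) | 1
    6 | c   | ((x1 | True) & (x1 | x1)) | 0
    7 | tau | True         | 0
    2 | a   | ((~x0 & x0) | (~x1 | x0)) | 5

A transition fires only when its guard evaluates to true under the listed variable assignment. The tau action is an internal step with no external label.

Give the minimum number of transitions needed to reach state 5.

Answer: 2

Analysis:
Layered search for 5:
  depth 0: {0}
  depth 1: {2,3,4}
  depth 2: {5,6,8}
depth(5)=2, e.g. c·a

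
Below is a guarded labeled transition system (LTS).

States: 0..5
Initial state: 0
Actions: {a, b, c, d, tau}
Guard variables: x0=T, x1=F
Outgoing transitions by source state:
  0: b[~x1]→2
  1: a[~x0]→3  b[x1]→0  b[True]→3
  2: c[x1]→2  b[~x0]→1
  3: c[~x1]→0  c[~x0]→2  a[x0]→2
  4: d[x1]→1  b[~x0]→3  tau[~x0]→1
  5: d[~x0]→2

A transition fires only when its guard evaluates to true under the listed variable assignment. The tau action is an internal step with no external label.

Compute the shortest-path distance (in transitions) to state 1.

Answer: UNREACHABLE

Analysis:
Breadth-first toward 1:
  L0 = {0}
  L1 = {2}
1 never appears.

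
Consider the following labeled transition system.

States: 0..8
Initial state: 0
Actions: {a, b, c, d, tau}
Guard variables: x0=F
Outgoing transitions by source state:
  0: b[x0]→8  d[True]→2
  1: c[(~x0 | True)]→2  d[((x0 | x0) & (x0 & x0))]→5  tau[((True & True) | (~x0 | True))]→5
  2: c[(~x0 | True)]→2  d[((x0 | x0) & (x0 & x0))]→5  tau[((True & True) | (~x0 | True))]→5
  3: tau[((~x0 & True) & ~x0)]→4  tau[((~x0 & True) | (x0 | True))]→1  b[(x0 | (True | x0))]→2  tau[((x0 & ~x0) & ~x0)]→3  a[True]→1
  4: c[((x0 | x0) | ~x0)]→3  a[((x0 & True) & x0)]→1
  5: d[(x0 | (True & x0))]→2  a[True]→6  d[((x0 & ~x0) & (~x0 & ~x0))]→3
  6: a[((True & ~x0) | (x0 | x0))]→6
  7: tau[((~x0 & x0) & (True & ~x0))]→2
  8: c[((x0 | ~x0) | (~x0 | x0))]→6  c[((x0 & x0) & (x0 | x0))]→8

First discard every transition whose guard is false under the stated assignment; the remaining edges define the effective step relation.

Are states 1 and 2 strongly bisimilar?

Bisimulation quotient by refinement:
  π0 = {{0,1,2,3,4,5,6,7,8}}
  π1 = {{0},{1,2},{3},{4,8},{5,6},{7}}
  π2 = {{0},{1,2},{3},{4},{5,6},{7},{8}}
Fixed point at round 3; 7 class(es).
[1]={1,2}  [2]={1,2}

Answer: BISIMILAR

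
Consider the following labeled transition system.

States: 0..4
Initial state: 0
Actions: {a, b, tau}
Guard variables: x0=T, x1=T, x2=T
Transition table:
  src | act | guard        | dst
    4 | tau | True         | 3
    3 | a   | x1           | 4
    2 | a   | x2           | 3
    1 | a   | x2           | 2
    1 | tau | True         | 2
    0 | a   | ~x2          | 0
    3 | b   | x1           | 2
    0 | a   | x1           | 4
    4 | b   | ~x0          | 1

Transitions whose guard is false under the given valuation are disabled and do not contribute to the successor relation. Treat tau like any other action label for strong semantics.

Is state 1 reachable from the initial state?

Answer: UNREACHABLE

Trace:
7 transition(s) survive guard evaluation.
depth 0: {0}
depth 1: {4}  cumulative {0,4}
depth 2: {3}  cumulative {0,3,4}
depth 3: {2}  cumulative {0,2,3,4}
Reach set: {0,2,3,4}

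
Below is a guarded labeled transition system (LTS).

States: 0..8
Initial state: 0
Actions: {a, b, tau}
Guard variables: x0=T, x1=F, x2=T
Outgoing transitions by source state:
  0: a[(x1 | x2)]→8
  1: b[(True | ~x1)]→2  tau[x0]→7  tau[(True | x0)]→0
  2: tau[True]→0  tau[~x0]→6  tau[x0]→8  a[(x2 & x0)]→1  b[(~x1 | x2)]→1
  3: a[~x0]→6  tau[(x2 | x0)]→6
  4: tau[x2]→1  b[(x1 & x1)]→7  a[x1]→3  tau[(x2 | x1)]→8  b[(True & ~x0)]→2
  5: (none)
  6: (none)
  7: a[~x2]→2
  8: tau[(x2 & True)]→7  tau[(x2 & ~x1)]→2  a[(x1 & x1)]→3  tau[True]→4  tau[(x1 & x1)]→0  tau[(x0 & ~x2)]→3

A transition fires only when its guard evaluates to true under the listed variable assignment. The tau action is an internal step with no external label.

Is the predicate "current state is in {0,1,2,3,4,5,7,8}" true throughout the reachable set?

Allowed set {0,1,2,3,4,5,7,8}
R = {0,1,2,4,7,8}
  0: safe
  1: safe
  2: safe
  4: safe
  7: safe
  8: safe

Answer: INVARIANT HOLDS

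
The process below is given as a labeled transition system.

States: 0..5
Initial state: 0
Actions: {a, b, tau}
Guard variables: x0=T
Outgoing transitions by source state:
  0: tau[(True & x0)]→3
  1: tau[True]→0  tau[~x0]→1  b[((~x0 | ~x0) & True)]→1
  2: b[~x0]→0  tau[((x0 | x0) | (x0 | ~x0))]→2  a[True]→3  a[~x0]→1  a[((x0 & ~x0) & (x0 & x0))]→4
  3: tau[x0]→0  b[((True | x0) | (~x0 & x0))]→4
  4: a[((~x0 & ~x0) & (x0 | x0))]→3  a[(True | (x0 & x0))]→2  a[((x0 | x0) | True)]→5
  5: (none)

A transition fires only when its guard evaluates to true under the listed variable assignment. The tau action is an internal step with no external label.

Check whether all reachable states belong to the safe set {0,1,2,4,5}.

Answer: INVARIANT VIOLATED at state 3

Working:
Safe = {0,1,2,4,5}
Reach set: {0,2,3,4,5}
  0: ✓
  2: ✓
  3: ✗ unsafe
  4: ✓
  5: ✓
witness against invariant: tau → 3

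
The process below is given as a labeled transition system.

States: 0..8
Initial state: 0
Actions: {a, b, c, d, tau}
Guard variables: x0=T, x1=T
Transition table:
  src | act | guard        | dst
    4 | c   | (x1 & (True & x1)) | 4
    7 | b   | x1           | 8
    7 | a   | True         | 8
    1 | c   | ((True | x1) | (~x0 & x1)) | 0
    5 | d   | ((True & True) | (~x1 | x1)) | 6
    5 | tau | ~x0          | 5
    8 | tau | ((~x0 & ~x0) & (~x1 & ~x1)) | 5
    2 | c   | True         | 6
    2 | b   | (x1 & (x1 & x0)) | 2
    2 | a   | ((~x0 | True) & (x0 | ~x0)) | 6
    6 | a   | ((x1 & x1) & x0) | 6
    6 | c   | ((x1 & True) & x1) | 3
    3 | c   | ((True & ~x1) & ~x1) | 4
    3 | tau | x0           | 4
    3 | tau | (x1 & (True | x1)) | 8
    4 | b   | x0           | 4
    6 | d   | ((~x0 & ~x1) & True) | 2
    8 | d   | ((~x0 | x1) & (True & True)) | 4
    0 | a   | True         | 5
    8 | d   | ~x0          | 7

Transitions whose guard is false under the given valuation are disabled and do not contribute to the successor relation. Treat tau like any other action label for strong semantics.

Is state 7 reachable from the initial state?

Answer: UNREACHABLE

Analysis:
After dropping false guards: 15 live edges.
Layer 0: {0}
Layer 1: {5}  total {0,5}
Layer 2: {6}  total {0,5,6}
Layer 3: {3}  total {0,3,5,6}
Layer 4: {4,8}  total {0,3,4,5,6,8}
Reachable = {0,3,4,5,6,8}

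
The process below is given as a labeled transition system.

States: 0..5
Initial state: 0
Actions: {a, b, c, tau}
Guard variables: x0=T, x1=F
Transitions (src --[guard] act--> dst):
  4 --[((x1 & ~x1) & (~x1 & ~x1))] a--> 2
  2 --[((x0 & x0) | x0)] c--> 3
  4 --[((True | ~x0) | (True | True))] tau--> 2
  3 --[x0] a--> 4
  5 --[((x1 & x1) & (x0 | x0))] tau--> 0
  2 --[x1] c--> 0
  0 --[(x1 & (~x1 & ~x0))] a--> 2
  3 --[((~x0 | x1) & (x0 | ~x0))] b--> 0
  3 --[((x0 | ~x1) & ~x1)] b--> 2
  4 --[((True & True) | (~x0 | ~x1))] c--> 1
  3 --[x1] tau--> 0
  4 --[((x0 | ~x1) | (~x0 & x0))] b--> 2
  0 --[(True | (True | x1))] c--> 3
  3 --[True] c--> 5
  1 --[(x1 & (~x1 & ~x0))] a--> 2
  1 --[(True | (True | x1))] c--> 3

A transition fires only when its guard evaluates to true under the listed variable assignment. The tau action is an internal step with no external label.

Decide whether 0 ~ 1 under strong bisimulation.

Answer: BISIMILAR

Working:
Refine partition for ~:
  P[0] = {{0,1,2,3,4,5}}
  P[1] = {{0,1,2},{3},{4},{5}}
stable after 2 split(s): 4 block(s)
class of 0: {0,1,2}; class of 1: {0,1,2}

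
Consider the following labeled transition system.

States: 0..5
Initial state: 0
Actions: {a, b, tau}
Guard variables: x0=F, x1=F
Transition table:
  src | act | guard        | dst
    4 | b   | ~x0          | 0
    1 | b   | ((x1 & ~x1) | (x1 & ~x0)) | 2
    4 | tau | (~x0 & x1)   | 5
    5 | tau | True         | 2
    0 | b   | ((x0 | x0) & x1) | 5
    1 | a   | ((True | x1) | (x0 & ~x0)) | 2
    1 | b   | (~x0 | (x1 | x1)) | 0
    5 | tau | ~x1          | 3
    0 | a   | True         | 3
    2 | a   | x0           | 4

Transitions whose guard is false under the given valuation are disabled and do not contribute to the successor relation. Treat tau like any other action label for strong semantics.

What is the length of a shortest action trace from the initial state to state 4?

Breadth-first toward 4:
  depth 0: {0}
  depth 1: {3}
4 never appears.

Answer: UNREACHABLE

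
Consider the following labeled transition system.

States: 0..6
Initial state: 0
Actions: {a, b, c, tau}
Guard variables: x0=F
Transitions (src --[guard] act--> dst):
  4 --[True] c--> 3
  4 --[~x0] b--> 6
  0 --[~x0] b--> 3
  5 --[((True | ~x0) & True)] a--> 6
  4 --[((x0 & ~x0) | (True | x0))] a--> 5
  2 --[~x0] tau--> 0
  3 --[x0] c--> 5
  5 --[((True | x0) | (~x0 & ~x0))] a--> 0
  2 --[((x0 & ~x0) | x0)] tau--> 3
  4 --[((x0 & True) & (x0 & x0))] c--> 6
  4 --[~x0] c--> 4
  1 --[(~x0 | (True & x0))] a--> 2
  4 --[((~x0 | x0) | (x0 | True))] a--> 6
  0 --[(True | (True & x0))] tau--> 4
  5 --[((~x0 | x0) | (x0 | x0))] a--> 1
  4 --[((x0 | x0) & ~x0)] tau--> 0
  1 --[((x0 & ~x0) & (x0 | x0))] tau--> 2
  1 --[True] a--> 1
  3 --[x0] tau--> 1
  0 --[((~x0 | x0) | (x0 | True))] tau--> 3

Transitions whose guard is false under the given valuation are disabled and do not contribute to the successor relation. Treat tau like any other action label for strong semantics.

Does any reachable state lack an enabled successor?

Reach set: {0,1,2,3,4,5,6}
  0: b→3  tau→3  tau→4  [deg 3]
  1: a→1  a→2  [deg 2]
  2: tau→0  [deg 1]
  3: ∅  [no exit]
  4: a→5  a→6  b→6  c→3  c→4  [deg 5]
  5: a→0  a→1  a→6  [deg 3]
  6: ∅  [no exit]
trace reaching 3: b

Answer: DEADLOCK at state 3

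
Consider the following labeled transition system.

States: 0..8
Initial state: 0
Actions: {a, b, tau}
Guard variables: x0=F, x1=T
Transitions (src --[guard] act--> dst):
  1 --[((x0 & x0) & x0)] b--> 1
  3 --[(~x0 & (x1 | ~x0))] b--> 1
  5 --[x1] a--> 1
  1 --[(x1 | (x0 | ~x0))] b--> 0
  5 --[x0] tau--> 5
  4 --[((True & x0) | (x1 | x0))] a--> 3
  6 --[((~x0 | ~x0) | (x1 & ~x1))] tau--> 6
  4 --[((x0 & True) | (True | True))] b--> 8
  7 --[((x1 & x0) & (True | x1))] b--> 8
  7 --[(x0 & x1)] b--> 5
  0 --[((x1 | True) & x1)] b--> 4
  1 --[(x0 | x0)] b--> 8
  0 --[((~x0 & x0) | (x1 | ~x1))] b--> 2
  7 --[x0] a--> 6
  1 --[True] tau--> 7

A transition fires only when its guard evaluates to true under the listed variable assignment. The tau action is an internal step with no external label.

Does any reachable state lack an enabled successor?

Reachable = {0,1,2,3,4,7,8}
  0: b→2  b→4  [deg 2]
  1: b→0  tau→7  [deg 2]
  2: ∅  [deadlock]
  3: b→1  [deg 1]
  4: a→3  b→8  [deg 2]
  7: ∅  [deadlock]
  8: ∅  [deadlock]
witness 2: b

Answer: DEADLOCK at state 2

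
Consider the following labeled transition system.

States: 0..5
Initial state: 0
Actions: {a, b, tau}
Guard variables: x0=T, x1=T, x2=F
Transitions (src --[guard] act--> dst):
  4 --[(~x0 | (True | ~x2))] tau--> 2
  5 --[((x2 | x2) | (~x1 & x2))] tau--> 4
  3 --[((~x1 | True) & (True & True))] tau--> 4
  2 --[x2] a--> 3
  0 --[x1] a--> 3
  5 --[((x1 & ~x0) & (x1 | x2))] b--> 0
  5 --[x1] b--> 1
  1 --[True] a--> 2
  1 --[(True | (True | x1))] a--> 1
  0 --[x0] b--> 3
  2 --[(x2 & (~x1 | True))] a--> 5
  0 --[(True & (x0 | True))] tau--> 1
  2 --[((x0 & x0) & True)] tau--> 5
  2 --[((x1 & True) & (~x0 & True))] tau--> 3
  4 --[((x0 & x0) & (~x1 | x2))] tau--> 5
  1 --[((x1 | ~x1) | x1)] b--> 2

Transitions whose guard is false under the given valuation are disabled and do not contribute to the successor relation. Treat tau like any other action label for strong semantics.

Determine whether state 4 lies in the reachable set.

After dropping false guards: 10 live edges.
Layer 0: {0}
Layer 1: {1,3}  cumulative {0,1,3}
Layer 2: {2,4}  cumulative {0,1,2,3,4}
Layer 3: {5}  cumulative {0,1,2,3,4,5}
Reachable = {0,1,2,3,4,5}
witness 4: a·tau

Answer: REACHABLE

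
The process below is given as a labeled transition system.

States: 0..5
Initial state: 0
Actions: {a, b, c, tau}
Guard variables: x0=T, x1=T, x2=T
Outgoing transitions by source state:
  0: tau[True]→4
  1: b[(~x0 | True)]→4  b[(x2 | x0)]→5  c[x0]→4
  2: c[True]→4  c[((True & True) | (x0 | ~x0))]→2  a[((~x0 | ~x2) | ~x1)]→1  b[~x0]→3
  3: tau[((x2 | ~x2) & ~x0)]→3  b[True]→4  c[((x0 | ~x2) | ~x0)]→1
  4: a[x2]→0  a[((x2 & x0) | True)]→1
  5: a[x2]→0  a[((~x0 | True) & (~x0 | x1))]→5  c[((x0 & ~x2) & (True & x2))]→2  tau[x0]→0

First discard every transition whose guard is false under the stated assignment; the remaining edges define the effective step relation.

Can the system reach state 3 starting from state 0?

After dropping false guards: 13 live edges.
L0 = {0}
L1 = {4}  cumulative {0,4}
L2 = {1}  cumulative {0,1,4}
L3 = {5}  cumulative {0,1,4,5}
Reachable = {0,1,4,5}

Answer: UNREACHABLE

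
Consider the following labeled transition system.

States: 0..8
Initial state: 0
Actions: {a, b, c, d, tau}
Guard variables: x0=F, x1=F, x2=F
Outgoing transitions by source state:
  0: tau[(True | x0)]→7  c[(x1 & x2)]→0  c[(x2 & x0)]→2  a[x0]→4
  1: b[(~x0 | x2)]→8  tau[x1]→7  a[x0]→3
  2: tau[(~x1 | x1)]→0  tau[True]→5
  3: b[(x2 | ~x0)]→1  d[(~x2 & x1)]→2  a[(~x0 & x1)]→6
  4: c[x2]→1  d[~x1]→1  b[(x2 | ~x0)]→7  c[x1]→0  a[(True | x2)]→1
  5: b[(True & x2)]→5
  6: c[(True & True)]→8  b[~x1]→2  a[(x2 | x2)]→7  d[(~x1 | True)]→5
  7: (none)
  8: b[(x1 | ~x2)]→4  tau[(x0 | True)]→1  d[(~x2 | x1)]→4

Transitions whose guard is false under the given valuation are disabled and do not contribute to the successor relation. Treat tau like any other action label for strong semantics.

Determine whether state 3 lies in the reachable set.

Answer: UNREACHABLE

Trace:
Guard filter leaves 14 enabled edge(s).
depth 0: {0}
depth 1: {7}  total {0,7}
Reach set: {0,7}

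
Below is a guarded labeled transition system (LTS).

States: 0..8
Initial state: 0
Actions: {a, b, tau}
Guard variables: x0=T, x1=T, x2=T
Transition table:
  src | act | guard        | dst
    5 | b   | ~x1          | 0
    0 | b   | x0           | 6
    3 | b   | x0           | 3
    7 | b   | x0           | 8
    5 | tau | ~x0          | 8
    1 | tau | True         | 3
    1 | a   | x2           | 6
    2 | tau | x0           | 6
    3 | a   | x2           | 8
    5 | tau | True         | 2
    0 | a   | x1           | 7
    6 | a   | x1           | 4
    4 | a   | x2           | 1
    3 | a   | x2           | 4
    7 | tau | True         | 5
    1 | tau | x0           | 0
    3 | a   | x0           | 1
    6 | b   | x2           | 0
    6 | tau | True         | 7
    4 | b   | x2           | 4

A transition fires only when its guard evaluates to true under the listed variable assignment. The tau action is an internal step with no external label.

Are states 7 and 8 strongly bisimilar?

Answer: NOT BISIMILAR

Trace:
Refine partition for ~:
  P[0] = {{0,1,2,3,4,5,6,7,8}}
  P[1] = {{0,3,4},{1},{2,5},{6},{7},{8}}
  P[2] = {{0},{1},{2},{3},{4},{5},{6},{7},{8}}
Fixed point at round 3; 9 class(es).
7∈{7}, 8∈{8}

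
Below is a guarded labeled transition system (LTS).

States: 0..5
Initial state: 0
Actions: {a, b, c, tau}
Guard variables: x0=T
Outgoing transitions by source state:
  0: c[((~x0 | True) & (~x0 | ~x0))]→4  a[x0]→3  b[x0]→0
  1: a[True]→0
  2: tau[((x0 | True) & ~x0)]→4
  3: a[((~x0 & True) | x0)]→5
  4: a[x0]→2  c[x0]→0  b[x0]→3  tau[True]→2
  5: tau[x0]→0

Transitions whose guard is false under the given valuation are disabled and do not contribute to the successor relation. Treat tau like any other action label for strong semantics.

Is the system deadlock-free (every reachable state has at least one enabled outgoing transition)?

Answer: DEADLOCK-FREE

Analysis:
Reach set: {0,3,5}
  0: a→3  b→0  [2 out]
  3: a→5  [1 out]
  5: tau→0  [1 out]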